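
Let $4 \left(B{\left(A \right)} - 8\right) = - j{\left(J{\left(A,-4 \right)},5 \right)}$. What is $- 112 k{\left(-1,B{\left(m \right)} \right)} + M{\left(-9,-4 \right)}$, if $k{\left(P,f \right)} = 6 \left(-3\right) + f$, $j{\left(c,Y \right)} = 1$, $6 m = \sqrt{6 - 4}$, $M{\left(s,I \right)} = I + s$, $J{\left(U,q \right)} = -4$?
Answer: $1135$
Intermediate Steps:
$m = \frac{\sqrt{2}}{6}$ ($m = \frac{\sqrt{6 - 4}}{6} = \frac{\sqrt{2}}{6} \approx 0.2357$)
$B{\left(A \right)} = \frac{31}{4}$ ($B{\left(A \right)} = 8 + \frac{\left(-1\right) 1}{4} = 8 + \frac{1}{4} \left(-1\right) = 8 - \frac{1}{4} = \frac{31}{4}$)
$k{\left(P,f \right)} = -18 + f$
$- 112 k{\left(-1,B{\left(m \right)} \right)} + M{\left(-9,-4 \right)} = - 112 \left(-18 + \frac{31}{4}\right) - 13 = \left(-112\right) \left(- \frac{41}{4}\right) - 13 = 1148 - 13 = 1135$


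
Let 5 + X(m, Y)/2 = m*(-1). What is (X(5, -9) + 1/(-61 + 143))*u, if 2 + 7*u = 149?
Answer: -34419/82 ≈ -419.74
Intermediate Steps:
u = 21 (u = -2/7 + (1/7)*149 = -2/7 + 149/7 = 21)
X(m, Y) = -10 - 2*m (X(m, Y) = -10 + 2*(m*(-1)) = -10 + 2*(-m) = -10 - 2*m)
(X(5, -9) + 1/(-61 + 143))*u = ((-10 - 2*5) + 1/(-61 + 143))*21 = ((-10 - 10) + 1/82)*21 = (-20 + 1/82)*21 = -1639/82*21 = -34419/82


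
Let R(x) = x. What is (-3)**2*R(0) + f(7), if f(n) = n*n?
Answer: 49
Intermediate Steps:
f(n) = n**2
(-3)**2*R(0) + f(7) = (-3)**2*0 + 7**2 = 9*0 + 49 = 0 + 49 = 49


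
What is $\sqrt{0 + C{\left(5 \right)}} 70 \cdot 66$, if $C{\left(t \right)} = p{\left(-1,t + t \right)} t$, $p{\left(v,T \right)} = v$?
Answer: $4620 i \sqrt{5} \approx 10331.0 i$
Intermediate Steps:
$C{\left(t \right)} = - t$
$\sqrt{0 + C{\left(5 \right)}} 70 \cdot 66 = \sqrt{0 - 5} \cdot 70 \cdot 66 = \sqrt{-5} \cdot 70 \cdot 66 = i \sqrt{5} \cdot 70 \cdot 66 = 70 i \sqrt{5} \cdot 66 = 4620 i \sqrt{5}$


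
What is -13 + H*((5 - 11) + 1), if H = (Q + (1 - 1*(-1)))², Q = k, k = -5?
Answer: -58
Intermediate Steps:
Q = -5
H = 9 (H = (-5 + (1 - 1*(-1)))² = (-5 + (1 + 1))² = (-5 + 2)² = (-3)² = 9)
-13 + H*((5 - 11) + 1) = -13 + 9*((5 - 11) + 1) = -13 + 9*(-6 + 1) = -13 + 9*(-5) = -13 - 45 = -58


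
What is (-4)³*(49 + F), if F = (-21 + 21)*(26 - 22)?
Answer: -3136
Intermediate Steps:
F = 0 (F = 0*4 = 0)
(-4)³*(49 + F) = (-4)³*(49 + 0) = -64*49 = -3136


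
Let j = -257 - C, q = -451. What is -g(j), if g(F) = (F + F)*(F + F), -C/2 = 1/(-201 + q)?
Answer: -7019591089/26569 ≈ -2.6420e+5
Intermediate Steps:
C = 1/326 (C = -2/(-201 - 451) = -2/(-652) = -2*(-1/652) = 1/326 ≈ 0.0030675)
j = -83783/326 (j = -257 - 1*1/326 = -257 - 1/326 = -83783/326 ≈ -257.00)
g(F) = 4*F² (g(F) = (2*F)*(2*F) = 4*F²)
-g(j) = -4*(-83783/326)² = -4*7019591089/106276 = -1*7019591089/26569 = -7019591089/26569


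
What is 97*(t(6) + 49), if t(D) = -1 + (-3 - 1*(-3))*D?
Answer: 4656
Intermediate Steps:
t(D) = -1 (t(D) = -1 + (-3 + 3)*D = -1 + 0*D = -1 + 0 = -1)
97*(t(6) + 49) = 97*(-1 + 49) = 97*48 = 4656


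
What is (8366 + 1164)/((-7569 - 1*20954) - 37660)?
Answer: -9530/66183 ≈ -0.14399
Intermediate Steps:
(8366 + 1164)/((-7569 - 1*20954) - 37660) = 9530/((-7569 - 20954) - 37660) = 9530/(-28523 - 37660) = 9530/(-66183) = 9530*(-1/66183) = -9530/66183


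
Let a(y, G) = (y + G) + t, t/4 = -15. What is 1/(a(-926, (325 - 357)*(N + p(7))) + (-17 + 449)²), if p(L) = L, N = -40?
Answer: 1/186694 ≈ 5.3564e-6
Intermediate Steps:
t = -60 (t = 4*(-15) = -60)
a(y, G) = -60 + G + y (a(y, G) = (y + G) - 60 = (G + y) - 60 = -60 + G + y)
1/(a(-926, (325 - 357)*(N + p(7))) + (-17 + 449)²) = 1/((-60 + (325 - 357)*(-40 + 7) - 926) + (-17 + 449)²) = 1/((-60 - 32*(-33) - 926) + 432²) = 1/((-60 + 1056 - 926) + 186624) = 1/(70 + 186624) = 1/186694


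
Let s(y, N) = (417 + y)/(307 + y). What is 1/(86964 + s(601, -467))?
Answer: 454/39482165 ≈ 1.1499e-5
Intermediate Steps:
s(y, N) = (417 + y)/(307 + y)
1/(86964 + s(601, -467)) = 1/(86964 + (417 + 601)/(307 + 601)) = 1/(86964 + 1018/908) = 1/(86964 + (1/908)*1018) = 1/(86964 + 509/454) = 1/(39482165/454) = 454/39482165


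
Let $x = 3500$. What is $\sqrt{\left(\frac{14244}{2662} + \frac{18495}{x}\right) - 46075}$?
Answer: $\frac{i \sqrt{3304698992287}}{8470} \approx 214.63 i$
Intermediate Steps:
$\sqrt{\left(\frac{14244}{2662} + \frac{18495}{x}\right) - 46075} = \sqrt{\left(\frac{14244}{2662} + \frac{18495}{3500}\right) - 46075} = \sqrt{\left(14244 \cdot \frac{1}{2662} + 18495 \cdot \frac{1}{3500}\right) - 46075} = \sqrt{\left(\frac{7122}{1331} + \frac{3699}{700}\right) - 46075} = \sqrt{\frac{9908769}{931700} - 46075} = \sqrt{- \frac{42918168731}{931700}} = \frac{i \sqrt{3304698992287}}{8470}$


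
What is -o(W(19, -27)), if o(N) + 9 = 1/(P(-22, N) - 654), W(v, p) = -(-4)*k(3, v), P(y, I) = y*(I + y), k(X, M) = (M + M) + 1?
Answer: 32419/3602 ≈ 9.0003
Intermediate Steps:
k(X, M) = 1 + 2*M (k(X, M) = 2*M + 1 = 1 + 2*M)
W(v, p) = 4 + 8*v (W(v, p) = -(-4)*(1 + 2*v) = -(-4 - 8*v) = 4 + 8*v)
o(N) = -9 + 1/(-170 - 22*N) (o(N) = -9 + 1/(-22*(N - 22) - 654) = -9 + 1/(-22*(-22 + N) - 654) = -9 + 1/((484 - 22*N) - 654) = -9 + 1/(-170 - 22*N))
-o(W(19, -27)) = -(-1531 - 198*(4 + 8*19))/(2*(85 + 11*(4 + 8*19))) = -(-1531 - 198*(4 + 152))/(2*(85 + 11*(4 + 152))) = -(-1531 - 198*156)/(2*(85 + 11*156)) = -(-1531 - 30888)/(2*(85 + 1716)) = -(-32419)/(2*1801) = -1*(-32419/3602) = 32419/3602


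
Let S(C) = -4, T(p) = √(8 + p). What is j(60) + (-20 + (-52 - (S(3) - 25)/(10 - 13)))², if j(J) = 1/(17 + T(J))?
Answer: 780334/117 - 2*√17/221 ≈ 6669.5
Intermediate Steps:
j(J) = 1/(17 + √(8 + J))
j(60) + (-20 + (-52 - (S(3) - 25)/(10 - 13)))² = 1/(17 + √(8 + 60)) + (-20 + (-52 - (-4 - 25)/(10 - 13)))² = 1/(17 + √68) + (-20 + (-52 - (-29)/(-3)))² = 1/(17 + 2*√17) + (-20 + (-52 - (-29)*(-1)/3))² = 1/(17 + 2*√17) + (-20 + (-52 - 1*29/3))² = 1/(17 + 2*√17) + (-20 + (-52 - 29/3))² = 1/(17 + 2*√17) + (-20 - 185/3)² = 1/(17 + 2*√17) + (-245/3)² = 1/(17 + 2*√17) + 60025/9 = 60025/9 + 1/(17 + 2*√17)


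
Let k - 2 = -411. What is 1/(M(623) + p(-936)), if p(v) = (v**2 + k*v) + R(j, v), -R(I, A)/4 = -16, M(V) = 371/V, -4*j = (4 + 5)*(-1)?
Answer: 89/112049629 ≈ 7.9429e-7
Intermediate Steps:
k = -409 (k = 2 - 411 = -409)
j = 9/4 (j = -(4 + 5)*(-1)/4 = -9*(-1)/4 = -1/4*(-9) = 9/4 ≈ 2.2500)
R(I, A) = 64 (R(I, A) = -4*(-16) = 64)
p(v) = 64 + v**2 - 409*v (p(v) = (v**2 - 409*v) + 64 = 64 + v**2 - 409*v)
1/(M(623) + p(-936)) = 1/(371/623 + (64 + (-936)**2 - 409*(-936))) = 1/(371*(1/623) + (64 + 876096 + 382824)) = 1/(53/89 + 1258984) = 1/(112049629/89) = 89/112049629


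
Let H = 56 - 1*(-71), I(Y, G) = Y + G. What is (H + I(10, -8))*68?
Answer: 8772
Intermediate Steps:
I(Y, G) = G + Y
H = 127 (H = 56 + 71 = 127)
(H + I(10, -8))*68 = (127 + (-8 + 10))*68 = (127 + 2)*68 = 129*68 = 8772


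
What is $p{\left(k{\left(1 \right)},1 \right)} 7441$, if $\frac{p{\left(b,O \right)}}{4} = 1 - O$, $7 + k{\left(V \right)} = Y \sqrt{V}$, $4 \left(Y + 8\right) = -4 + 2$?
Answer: $0$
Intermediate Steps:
$Y = - \frac{17}{2}$ ($Y = -8 + \frac{-4 + 2}{4} = -8 + \frac{1}{4} \left(-2\right) = -8 - \frac{1}{2} = - \frac{17}{2} \approx -8.5$)
$k{\left(V \right)} = -7 - \frac{17 \sqrt{V}}{2}$
$p{\left(b,O \right)} = 4 - 4 O$ ($p{\left(b,O \right)} = 4 \left(1 - O\right) = 4 - 4 O$)
$p{\left(k{\left(1 \right)},1 \right)} 7441 = \left(4 - 4\right) 7441 = 0 \cdot 7441 = 0$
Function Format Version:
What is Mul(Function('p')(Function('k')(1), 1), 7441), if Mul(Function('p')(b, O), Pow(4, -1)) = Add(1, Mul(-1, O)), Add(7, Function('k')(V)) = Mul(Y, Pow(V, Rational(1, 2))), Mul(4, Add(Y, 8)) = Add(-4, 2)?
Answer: 0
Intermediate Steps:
Y = Rational(-17, 2) (Y = Add(-8, Mul(Rational(1, 4), Add(-4, 2))) = Add(-8, Mul(Rational(1, 4), -2)) = Add(-8, Rational(-1, 2)) = Rational(-17, 2) ≈ -8.5000)
Function('k')(V) = Add(-7, Mul(Rational(-17, 2), Pow(V, Rational(1, 2))))
Function('p')(b, O) = Add(4, Mul(-4, O)) (Function('p')(b, O) = Mul(4, Add(1, Mul(-1, O))) = Add(4, Mul(-4, O)))
Mul(Function('p')(Function('k')(1), 1), 7441) = Mul(Add(4, Mul(-4, 1)), 7441) = Mul(Add(4, -4), 7441) = Mul(0, 7441) = 0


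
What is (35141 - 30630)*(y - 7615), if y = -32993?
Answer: -183182688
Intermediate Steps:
(35141 - 30630)*(y - 7615) = (35141 - 30630)*(-32993 - 7615) = 4511*(-40608) = -183182688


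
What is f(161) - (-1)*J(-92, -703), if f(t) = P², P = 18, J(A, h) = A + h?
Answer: -471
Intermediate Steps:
f(t) = 324 (f(t) = 18² = 324)
f(161) - (-1)*J(-92, -703) = 324 - (-1)*(-92 - 703) = 324 - (-1)*(-795) = 324 - 1*795 = 324 - 795 = -471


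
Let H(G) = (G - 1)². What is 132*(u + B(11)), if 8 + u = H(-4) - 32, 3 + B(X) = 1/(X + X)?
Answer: -2370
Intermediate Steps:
H(G) = (-1 + G)²
B(X) = -3 + 1/(2*X) (B(X) = -3 + 1/(X + X) = -3 + 1/(2*X))
u = -15 (u = -8 + ((-1 - 4)² - 32) = -8 + ((-5)² - 32) = -8 + (25 - 32) = -8 - 7 = -15)
132*(u + B(11)) = 132*(-15 + (-3 + (½)/11)) = 132*(-15 + (-3 + (½)*(1/11))) = 132*(-15 + (-3 + 1/22)) = 132*(-15 - 65/22) = 132*(-395/22) = -2370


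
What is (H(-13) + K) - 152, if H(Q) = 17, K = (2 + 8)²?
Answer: -35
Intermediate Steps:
K = 100 (K = 10² = 100)
(H(-13) + K) - 152 = (17 + 100) - 152 = 117 - 152 = -35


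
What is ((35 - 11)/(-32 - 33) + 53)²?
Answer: 11703241/4225 ≈ 2770.0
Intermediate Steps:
((35 - 11)/(-32 - 33) + 53)² = (24/(-65) + 53)² = (24*(-1/65) + 53)² = (-24/65 + 53)² = (3421/65)² = 11703241/4225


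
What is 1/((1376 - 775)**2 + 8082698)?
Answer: 1/8443899 ≈ 1.1843e-7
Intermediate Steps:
1/((1376 - 775)**2 + 8082698) = 1/(601**2 + 8082698) = 1/(361201 + 8082698) = 1/8443899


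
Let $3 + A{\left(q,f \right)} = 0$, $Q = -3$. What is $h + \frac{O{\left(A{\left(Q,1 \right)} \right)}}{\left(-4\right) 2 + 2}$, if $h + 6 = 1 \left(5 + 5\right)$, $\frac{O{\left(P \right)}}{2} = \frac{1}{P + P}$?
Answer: $\frac{73}{18} \approx 4.0556$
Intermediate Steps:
$A{\left(q,f \right)} = -3$ ($A{\left(q,f \right)} = -3 + 0 = -3$)
$O{\left(P \right)} = \frac{1}{P}$ ($O{\left(P \right)} = \frac{2}{P + P} = \frac{2}{2 P} = 2 \frac{1}{2 P} = \frac{1}{P}$)
$h = 4$ ($h = -6 + 1 \left(5 + 5\right) = -6 + 1 \cdot 10 = -6 + 10 = 4$)
$h + \frac{O{\left(A{\left(Q,1 \right)} \right)}}{\left(-4\right) 2 + 2} = 4 + \frac{1}{\left(\left(-4\right) 2 + 2\right) \left(-3\right)} = 4 + \frac{1}{-8 + 2} \left(- \frac{1}{3}\right) = 4 + \frac{1}{-6} \left(- \frac{1}{3}\right) = 4 - - \frac{1}{18} = 4 + \frac{1}{18} = \frac{73}{18}$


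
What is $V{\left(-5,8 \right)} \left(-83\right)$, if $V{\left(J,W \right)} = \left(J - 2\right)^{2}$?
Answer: $-4067$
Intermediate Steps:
$V{\left(J,W \right)} = \left(-2 + J\right)^{2}$
$V{\left(-5,8 \right)} \left(-83\right) = \left(-2 - 5\right)^{2} \left(-83\right) = \left(-7\right)^{2} \left(-83\right) = 49 \left(-83\right) = -4067$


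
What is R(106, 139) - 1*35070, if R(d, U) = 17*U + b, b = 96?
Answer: -32611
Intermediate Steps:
R(d, U) = 96 + 17*U (R(d, U) = 17*U + 96 = 96 + 17*U)
R(106, 139) - 1*35070 = (96 + 17*139) - 1*35070 = (96 + 2363) - 35070 = 2459 - 35070 = -32611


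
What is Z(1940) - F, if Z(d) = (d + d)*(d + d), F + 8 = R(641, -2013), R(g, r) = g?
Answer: 15053767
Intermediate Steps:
F = 633 (F = -8 + 641 = 633)
Z(d) = 4*d² (Z(d) = (2*d)*(2*d) = 4*d²)
Z(1940) - F = 4*1940² - 1*633 = 4*3763600 - 633 = 15054400 - 633 = 15053767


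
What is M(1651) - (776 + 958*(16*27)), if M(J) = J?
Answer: -412981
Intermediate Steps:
M(1651) - (776 + 958*(16*27)) = 1651 - (776 + 958*(16*27)) = 1651 - (776 + 958*432) = 1651 - (776 + 413856) = 1651 - 1*414632 = 1651 - 414632 = -412981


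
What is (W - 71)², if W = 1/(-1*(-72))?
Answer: 26122321/5184 ≈ 5039.0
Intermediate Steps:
W = 1/72 ≈ 0.013889
(W - 71)² = (1/72 - 71)² = (-5111/72)² = 26122321/5184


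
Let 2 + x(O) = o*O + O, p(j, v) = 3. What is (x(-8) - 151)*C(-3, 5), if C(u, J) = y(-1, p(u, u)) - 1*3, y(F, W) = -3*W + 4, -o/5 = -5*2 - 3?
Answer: 5448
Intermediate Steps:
o = 65 (o = -5*(-5*2 - 3) = -5*(-10 - 3) = -5*(-13) = 65)
y(F, W) = 4 - 3*W
C(u, J) = -8 (C(u, J) = (4 - 3*3) - 1*3 = (4 - 9) - 3 = -5 - 3 = -8)
x(O) = -2 + 66*O (x(O) = -2 + (65*O + O) = -2 + 66*O)
(x(-8) - 151)*C(-3, 5) = ((-2 + 66*(-8)) - 151)*(-8) = ((-2 - 528) - 151)*(-8) = (-530 - 151)*(-8) = -681*(-8) = 5448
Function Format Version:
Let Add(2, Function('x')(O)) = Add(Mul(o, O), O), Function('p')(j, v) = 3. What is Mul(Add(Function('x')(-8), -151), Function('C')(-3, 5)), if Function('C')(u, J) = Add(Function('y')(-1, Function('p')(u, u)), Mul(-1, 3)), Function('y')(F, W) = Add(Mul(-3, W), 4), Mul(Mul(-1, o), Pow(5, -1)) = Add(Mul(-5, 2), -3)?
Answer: 5448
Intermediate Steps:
o = 65 (o = Mul(-5, Add(Mul(-5, 2), -3)) = Mul(-5, Add(-10, -3)) = Mul(-5, -13) = 65)
Function('y')(F, W) = Add(4, Mul(-3, W))
Function('C')(u, J) = -8 (Function('C')(u, J) = Add(Add(4, Mul(-3, 3)), Mul(-1, 3)) = Add(Add(4, -9), -3) = Add(-5, -3) = -8)
Function('x')(O) = Add(-2, Mul(66, O)) (Function('x')(O) = Add(-2, Add(Mul(65, O), O)) = Add(-2, Mul(66, O)))
Mul(Add(Function('x')(-8), -151), Function('C')(-3, 5)) = Mul(Add(Add(-2, Mul(66, -8)), -151), -8) = Mul(Add(Add(-2, -528), -151), -8) = Mul(Add(-530, -151), -8) = Mul(-681, -8) = 5448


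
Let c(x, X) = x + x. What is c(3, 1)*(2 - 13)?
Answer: -66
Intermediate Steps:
c(x, X) = 2*x
c(3, 1)*(2 - 13) = (2*3)*(2 - 13) = 6*(-11) = -66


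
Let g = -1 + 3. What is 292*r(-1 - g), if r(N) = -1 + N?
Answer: -1168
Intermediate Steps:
g = 2
292*r(-1 - g) = 292*(-1 + (-1 - 1*2)) = 292*(-1 + (-1 - 2)) = 292*(-1 - 3) = 292*(-4) = -1168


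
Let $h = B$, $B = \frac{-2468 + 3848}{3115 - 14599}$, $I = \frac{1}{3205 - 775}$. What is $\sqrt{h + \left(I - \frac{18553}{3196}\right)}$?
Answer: $\frac{i \sqrt{28059371807404245}}{68817870} \approx 2.4341 i$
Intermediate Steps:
$I = \frac{1}{2430} \approx 0.00041152$
$B = - \frac{115}{957}$ ($B = \frac{1380}{-11484} = 1380 \left(- \frac{1}{11484}\right) = - \frac{115}{957} \approx -0.12017$)
$h = - \frac{115}{957} \approx -0.12017$
$\sqrt{h + \left(I - \frac{18553}{3196}\right)} = \sqrt{- \frac{115}{957} + \left(\frac{1}{2430} - \frac{18553}{3196}\right)} = \sqrt{- \frac{115}{957} - \frac{22540297}{3883140}} = \sqrt{- \frac{7339208443}{1238721660}} = \frac{i \sqrt{28059371807404245}}{68817870}$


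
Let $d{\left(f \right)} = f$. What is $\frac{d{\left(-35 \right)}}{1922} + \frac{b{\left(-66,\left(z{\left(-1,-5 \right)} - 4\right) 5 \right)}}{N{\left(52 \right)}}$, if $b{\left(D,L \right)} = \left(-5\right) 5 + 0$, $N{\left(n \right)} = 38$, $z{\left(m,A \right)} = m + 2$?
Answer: $- \frac{12345}{18259} \approx -0.6761$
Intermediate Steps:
$z{\left(m,A \right)} = 2 + m$
$b{\left(D,L \right)} = -25$ ($b{\left(D,L \right)} = -25 + 0 = -25$)
$\frac{d{\left(-35 \right)}}{1922} + \frac{b{\left(-66,\left(z{\left(-1,-5 \right)} - 4\right) 5 \right)}}{N{\left(52 \right)}} = - \frac{35}{1922} - \frac{25}{38} = - \frac{12345}{18259}$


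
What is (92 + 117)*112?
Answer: 23408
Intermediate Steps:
(92 + 117)*112 = 209*112 = 23408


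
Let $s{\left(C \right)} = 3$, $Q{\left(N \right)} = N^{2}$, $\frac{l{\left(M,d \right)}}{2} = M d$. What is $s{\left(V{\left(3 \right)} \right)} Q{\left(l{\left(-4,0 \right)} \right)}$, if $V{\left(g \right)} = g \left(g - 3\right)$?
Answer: $0$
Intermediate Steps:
$V{\left(g \right)} = g \left(-3 + g\right)$
$l{\left(M,d \right)} = 2 M d$
$s{\left(V{\left(3 \right)} \right)} Q{\left(l{\left(-4,0 \right)} \right)} = 3 \left(2 \left(-4\right) 0\right)^{2} = 3 \cdot 0^{2} = 3 \cdot 0 = 0$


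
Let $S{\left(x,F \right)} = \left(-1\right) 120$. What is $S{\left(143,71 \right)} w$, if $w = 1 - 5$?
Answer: $480$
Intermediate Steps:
$S{\left(x,F \right)} = -120$
$w = -4$ ($w = 1 - 5 = -4$)
$S{\left(143,71 \right)} w = \left(-120\right) \left(-4\right) = 480$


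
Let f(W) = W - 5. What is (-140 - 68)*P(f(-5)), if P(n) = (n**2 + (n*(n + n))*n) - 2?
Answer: 395616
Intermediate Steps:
f(W) = -5 + W
P(n) = -2 + n**2 + 2*n**3 (P(n) = (n**2 + (n*(2*n))*n) - 2 = (n**2 + (2*n**2)*n) - 2 = (n**2 + 2*n**3) - 2 = -2 + n**2 + 2*n**3)
(-140 - 68)*P(f(-5)) = (-140 - 68)*(-2 + (-5 - 5)**2 + 2*(-5 - 5)**3) = -208*(-2 + (-10)**2 + 2*(-10)**3) = -208*(-2 + 100 + 2*(-1000)) = -208*(-2 + 100 - 2000) = -208*(-1902) = 395616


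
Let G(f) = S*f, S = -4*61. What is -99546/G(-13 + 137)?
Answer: 49773/15128 ≈ 3.2901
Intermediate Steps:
S = -244
G(f) = -244*f
-99546/G(-13 + 137) = -99546*(-1/(244*(-13 + 137))) = -99546/((-244*124)) = -99546/(-30256) = -99546*(-1/30256) = 49773/15128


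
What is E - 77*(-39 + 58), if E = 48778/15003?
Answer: -21900611/15003 ≈ -1459.7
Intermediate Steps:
E = 48778/15003 (E = 48778*(1/15003) = 48778/15003 ≈ 3.2512)
E - 77*(-39 + 58) = 48778/15003 - 77*(-39 + 58) = 48778/15003 - 77*19 = 48778/15003 - 1*1463 = 48778/15003 - 1463 = -21900611/15003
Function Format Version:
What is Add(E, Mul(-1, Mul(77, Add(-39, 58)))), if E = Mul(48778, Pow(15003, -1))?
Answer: Rational(-21900611, 15003) ≈ -1459.7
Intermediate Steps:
E = Rational(48778, 15003) (E = Mul(48778, Rational(1, 15003)) = Rational(48778, 15003) ≈ 3.2512)
Add(E, Mul(-1, Mul(77, Add(-39, 58)))) = Add(Rational(48778, 15003), Mul(-1, Mul(77, Add(-39, 58)))) = Add(Rational(48778, 15003), Mul(-1, Mul(77, 19))) = Add(Rational(48778, 15003), Mul(-1, 1463)) = Add(Rational(48778, 15003), -1463) = Rational(-21900611, 15003)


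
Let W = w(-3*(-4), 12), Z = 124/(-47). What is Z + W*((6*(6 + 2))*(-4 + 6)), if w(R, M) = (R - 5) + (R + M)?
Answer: 139748/47 ≈ 2973.4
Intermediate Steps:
w(R, M) = -5 + M + 2*R (w(R, M) = (-5 + R) + (M + R) = -5 + M + 2*R)
Z = -124/47 (Z = 124*(-1/47) = -124/47 ≈ -2.6383)
W = 31 (W = -5 + 12 + 2*(-3*(-4)) = -5 + 12 + 2*12 = -5 + 12 + 24 = 31)
Z + W*((6*(6 + 2))*(-4 + 6)) = -124/47 + 31*((6*(6 + 2))*(-4 + 6)) = -124/47 + 31*((6*8)*2) = -124/47 + 31*(48*2) = -124/47 + 31*96 = -124/47 + 2976 = 139748/47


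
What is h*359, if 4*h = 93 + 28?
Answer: 43439/4 ≈ 10860.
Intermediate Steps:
h = 121/4 (h = (93 + 28)/4 = (¼)*121 = 121/4 ≈ 30.250)
h*359 = (121/4)*359 = 43439/4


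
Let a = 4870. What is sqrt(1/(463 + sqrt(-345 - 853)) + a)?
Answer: sqrt((2254811 + 4870*I*sqrt(1198))/(463 + I*sqrt(1198))) ≈ 69.785 - 0.e-6*I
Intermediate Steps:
sqrt(1/(463 + sqrt(-345 - 853)) + a) = sqrt(1/(463 + sqrt(-345 - 853)) + 4870) = sqrt(1/(463 + sqrt(-1198)) + 4870) = sqrt(1/(463 + I*sqrt(1198)) + 4870) = sqrt(4870 + 1/(463 + I*sqrt(1198)))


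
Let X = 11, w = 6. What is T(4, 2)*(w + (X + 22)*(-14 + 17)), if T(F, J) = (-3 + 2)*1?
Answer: -105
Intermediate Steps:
T(F, J) = -1 (T(F, J) = -1*1 = -1)
T(4, 2)*(w + (X + 22)*(-14 + 17)) = -(6 + (11 + 22)*(-14 + 17)) = -(6 + 33*3) = -(6 + 99) = -1*105 = -105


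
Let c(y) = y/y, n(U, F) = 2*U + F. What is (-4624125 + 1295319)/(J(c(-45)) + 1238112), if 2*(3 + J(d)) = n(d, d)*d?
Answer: -2219204/825407 ≈ -2.6886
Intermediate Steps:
n(U, F) = F + 2*U
c(y) = 1
J(d) = -3 + 3*d²/2 (J(d) = -3 + ((d + 2*d)*d)/2 = -3 + ((3*d)*d)/2 = -3 + (3*d²)/2 = -3 + 3*d²/2)
(-4624125 + 1295319)/(J(c(-45)) + 1238112) = (-4624125 + 1295319)/((-3 + (3/2)*1²) + 1238112) = -3328806/((-3 + (3/2)*1) + 1238112) = -3328806/((-3 + 3/2) + 1238112) = -3328806/(-3/2 + 1238112) = -3328806/2476221/2 = -3328806*2/2476221 = -2219204/825407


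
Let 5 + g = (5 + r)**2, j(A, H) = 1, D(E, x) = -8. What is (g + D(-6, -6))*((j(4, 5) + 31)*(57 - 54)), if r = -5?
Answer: -1248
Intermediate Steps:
g = -5 (g = -5 + (5 - 5)**2 = -5 + 0**2 = -5 + 0 = -5)
(g + D(-6, -6))*((j(4, 5) + 31)*(57 - 54)) = (-5 - 8)*((1 + 31)*(57 - 54)) = -416*3 = -13*96 = -1248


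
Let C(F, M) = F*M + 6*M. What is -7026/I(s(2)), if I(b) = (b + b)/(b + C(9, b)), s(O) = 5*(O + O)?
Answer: -56208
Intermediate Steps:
s(O) = 10*O (s(O) = 5*(2*O) = 10*O)
C(F, M) = 6*M + F*M
I(b) = ⅛ (I(b) = (b + b)/(b + b*(6 + 9)) = (2*b)/(b + b*15) = (2*b)/(b + 15*b) = (2*b)/((16*b)) = (2*b)*(1/(16*b)) = ⅛)
-7026/I(s(2)) = -7026/⅛ = -7026*8 = -56208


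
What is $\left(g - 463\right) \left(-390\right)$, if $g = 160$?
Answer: $118170$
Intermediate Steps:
$\left(g - 463\right) \left(-390\right) = \left(160 - 463\right) \left(-390\right) = \left(-303\right) \left(-390\right) = 118170$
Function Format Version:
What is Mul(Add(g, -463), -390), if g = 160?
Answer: 118170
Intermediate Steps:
Mul(Add(g, -463), -390) = Mul(Add(160, -463), -390) = Mul(-303, -390) = 118170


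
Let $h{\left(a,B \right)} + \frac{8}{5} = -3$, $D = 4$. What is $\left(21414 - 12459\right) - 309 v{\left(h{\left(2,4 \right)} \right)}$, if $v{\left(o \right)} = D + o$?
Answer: $\frac{45702}{5} \approx 9140.4$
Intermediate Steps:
$h{\left(a,B \right)} = - \frac{23}{5}$ ($h{\left(a,B \right)} = - \frac{8}{5} - 3 = - \frac{23}{5}$)
$v{\left(o \right)} = 4 + o$
$\left(21414 - 12459\right) - 309 v{\left(h{\left(2,4 \right)} \right)} = \left(21414 - 12459\right) - 309 \left(4 - \frac{23}{5}\right) = \left(21414 - 12459\right) - 309 \left(- \frac{3}{5}\right) = 8955 - - \frac{927}{5} = 8955 + \frac{927}{5} = \frac{45702}{5}$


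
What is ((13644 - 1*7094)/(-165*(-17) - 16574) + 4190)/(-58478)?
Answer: -28842780/402591791 ≈ -0.071643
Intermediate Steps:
((13644 - 1*7094)/(-165*(-17) - 16574) + 4190)/(-58478) = ((13644 - 7094)/(2805 - 16574) + 4190)*(-1/58478) = (6550/(-13769) + 4190)*(-1/58478) = (6550*(-1/13769) + 4190)*(-1/58478) = (-6550/13769 + 4190)*(-1/58478) = (57685560/13769)*(-1/58478) = -28842780/402591791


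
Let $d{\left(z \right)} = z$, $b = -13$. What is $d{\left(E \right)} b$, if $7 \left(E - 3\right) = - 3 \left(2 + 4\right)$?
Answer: $- \frac{39}{7} \approx -5.5714$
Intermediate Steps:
$E = \frac{3}{7}$ ($E = 3 + \frac{\left(-3\right) \left(2 + 4\right)}{7} = 3 + \frac{\left(-3\right) 6}{7} = 3 + \frac{1}{7} \left(-18\right) = 3 - \frac{18}{7} = \frac{3}{7} \approx 0.42857$)
$d{\left(E \right)} b = \frac{3}{7} \left(-13\right) = - \frac{39}{7}$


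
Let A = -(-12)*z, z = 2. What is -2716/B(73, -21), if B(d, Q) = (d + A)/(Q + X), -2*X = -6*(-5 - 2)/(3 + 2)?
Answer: 3528/5 ≈ 705.60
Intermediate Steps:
A = 24 (A = -(-12)*2 = -2*(-12) = 24)
X = -21/5 (X = -(-3)*(-5 - 2)/(3 + 2) = -(-3)*(-7/5) = -(-3)*(-7*⅕) = -(-3)*(-7)/5 = -½*42/5 = -21/5 ≈ -4.2000)
B(d, Q) = (24 + d)/(-21/5 + Q) (B(d, Q) = (d + 24)/(Q - 21/5) = (24 + d)/(-21/5 + Q))
-2716/B(73, -21) = -2716*(-21 + 5*(-21))/(5*(24 + 73)) = -2716/(5*97/(-21 - 105)) = -2716/(5*97/(-126)) = -2716/(5*(-1/126)*97) = -2716/(-485/126) = -2716*(-126/485) = 3528/5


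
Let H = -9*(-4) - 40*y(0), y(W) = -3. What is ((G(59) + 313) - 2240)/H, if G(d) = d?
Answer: -467/39 ≈ -11.974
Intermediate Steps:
H = 156 (H = -9*(-4) - 40*(-3) = 36 + 120 = 156)
((G(59) + 313) - 2240)/H = ((59 + 313) - 2240)/156 = (372 - 2240)*(1/156) = -1868*1/156 = -467/39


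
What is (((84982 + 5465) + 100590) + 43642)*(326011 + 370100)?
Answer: 163362633369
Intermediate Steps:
(((84982 + 5465) + 100590) + 43642)*(326011 + 370100) = ((90447 + 100590) + 43642)*696111 = (191037 + 43642)*696111 = 234679*696111 = 163362633369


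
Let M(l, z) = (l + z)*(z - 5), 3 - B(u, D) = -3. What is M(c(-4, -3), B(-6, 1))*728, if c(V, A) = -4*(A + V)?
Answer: 24752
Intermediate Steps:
B(u, D) = 6 (B(u, D) = 3 - 1*(-3) = 3 + 3 = 6)
c(V, A) = -4*A - 4*V
M(l, z) = (-5 + z)*(l + z) (M(l, z) = (l + z)*(-5 + z) = (-5 + z)*(l + z))
M(c(-4, -3), B(-6, 1))*728 = (6² - 5*(-4*(-3) - 4*(-4)) - 5*6 + (-4*(-3) - 4*(-4))*6)*728 = (36 - 5*(12 + 16) - 30 + (12 + 16)*6)*728 = (36 - 5*28 - 30 + 28*6)*728 = (36 - 140 - 30 + 168)*728 = 34*728 = 24752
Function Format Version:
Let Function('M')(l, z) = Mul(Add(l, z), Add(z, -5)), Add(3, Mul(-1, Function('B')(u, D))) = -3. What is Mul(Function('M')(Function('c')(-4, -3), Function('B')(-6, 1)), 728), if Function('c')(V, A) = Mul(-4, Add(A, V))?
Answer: 24752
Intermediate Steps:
Function('B')(u, D) = 6 (Function('B')(u, D) = Add(3, Mul(-1, -3)) = Add(3, 3) = 6)
Function('c')(V, A) = Add(Mul(-4, A), Mul(-4, V))
Function('M')(l, z) = Mul(Add(-5, z), Add(l, z)) (Function('M')(l, z) = Mul(Add(l, z), Add(-5, z)) = Mul(Add(-5, z), Add(l, z)))
Mul(Function('M')(Function('c')(-4, -3), Function('B')(-6, 1)), 728) = Mul(Add(Pow(6, 2), Mul(-5, Add(Mul(-4, -3), Mul(-4, -4))), Mul(-5, 6), Mul(Add(Mul(-4, -3), Mul(-4, -4)), 6)), 728) = Mul(Add(36, Mul(-5, Add(12, 16)), -30, Mul(Add(12, 16), 6)), 728) = Mul(Add(36, Mul(-5, 28), -30, Mul(28, 6)), 728) = Mul(Add(36, -140, -30, 168), 728) = Mul(34, 728) = 24752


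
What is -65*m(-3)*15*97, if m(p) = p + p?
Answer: 567450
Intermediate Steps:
m(p) = 2*p
-65*m(-3)*15*97 = -65*2*(-3)*15*97 = -(-390)*15*97 = -65*(-90)*97 = 5850*97 = 567450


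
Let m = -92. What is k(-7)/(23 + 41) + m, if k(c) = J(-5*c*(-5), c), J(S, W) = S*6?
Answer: -3469/32 ≈ -108.41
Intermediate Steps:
J(S, W) = 6*S
k(c) = 150*c (k(c) = 6*(-5*c*(-5)) = 6*(25*c) = 150*c)
k(-7)/(23 + 41) + m = (150*(-7))/(23 + 41) - 92 = -1050/64 - 92 = -1050*1/64 - 92 = -525/32 - 92 = -3469/32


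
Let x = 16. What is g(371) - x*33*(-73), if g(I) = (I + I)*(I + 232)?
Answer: 485970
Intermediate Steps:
g(I) = 2*I*(232 + I) (g(I) = (2*I)*(232 + I) = 2*I*(232 + I))
g(371) - x*33*(-73) = 2*371*(232 + 371) - 16*33*(-73) = 2*371*603 - 528*(-73) = 447426 - 1*(-38544) = 447426 + 38544 = 485970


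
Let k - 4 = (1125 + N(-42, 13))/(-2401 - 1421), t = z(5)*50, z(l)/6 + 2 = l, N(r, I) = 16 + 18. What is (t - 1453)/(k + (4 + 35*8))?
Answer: -2113566/1099577 ≈ -1.9222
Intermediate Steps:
N(r, I) = 34
z(l) = -12 + 6*l
t = 900 (t = (-12 + 6*5)*50 = (-12 + 30)*50 = 18*50 = 900)
k = 14129/3822 (k = 4 + (1125 + 34)/(-2401 - 1421) = 4 + 1159/(-3822) = 4 + 1159*(-1/3822) = 4 - 1159/3822 = 14129/3822 ≈ 3.6968)
(t - 1453)/(k + (4 + 35*8)) = (900 - 1453)/(14129/3822 + (4 + 35*8)) = -553/(14129/3822 + (4 + 280)) = -553/(14129/3822 + 284) = -553/1099577/3822 = -553*3822/1099577 = -2113566/1099577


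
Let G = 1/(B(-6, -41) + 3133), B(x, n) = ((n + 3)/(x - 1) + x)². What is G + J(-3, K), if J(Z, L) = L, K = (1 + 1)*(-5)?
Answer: -1535281/153533 ≈ -9.9997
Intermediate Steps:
K = -10 (K = 2*(-5) = -10)
B(x, n) = (x + (3 + n)/(-1 + x))² (B(x, n) = ((3 + n)/(-1 + x) + x)² = (x + (3 + n)/(-1 + x))²)
G = 49/153533 (G = 1/((3 - 41 + (-6)² - 1*(-6))²/(-1 - 6)² + 3133) = 1/((3 - 41 + 36 + 6)²/(-7)² + 3133) = 1/((1/49)*4² + 3133) = 1/((1/49)*16 + 3133) = 1/(16/49 + 3133) = 1/(153533/49) = 49/153533 ≈ 0.00031915)
G + J(-3, K) = 49/153533 - 10 = -1535281/153533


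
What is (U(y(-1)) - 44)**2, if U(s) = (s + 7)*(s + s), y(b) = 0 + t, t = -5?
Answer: 4096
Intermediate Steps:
y(b) = -5 (y(b) = 0 - 5 = -5)
U(s) = 2*s*(7 + s) (U(s) = (7 + s)*(2*s) = 2*s*(7 + s))
(U(y(-1)) - 44)**2 = (2*(-5)*(7 - 5) - 44)**2 = (2*(-5)*2 - 44)**2 = (-20 - 44)**2 = (-64)**2 = 4096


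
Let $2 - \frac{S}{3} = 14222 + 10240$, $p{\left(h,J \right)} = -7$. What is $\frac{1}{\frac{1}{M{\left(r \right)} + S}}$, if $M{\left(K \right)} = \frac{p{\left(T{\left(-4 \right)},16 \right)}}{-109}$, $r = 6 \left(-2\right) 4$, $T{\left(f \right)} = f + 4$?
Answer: $- \frac{7998413}{109} \approx -73380.0$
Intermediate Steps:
$T{\left(f \right)} = 4 + f$
$r = -48$ ($r = \left(-12\right) 4 = -48$)
$S = -73380$ ($S = 6 - 3 \left(14222 + 10240\right) = 6 - 73386 = -73380$)
$M{\left(K \right)} = \frac{7}{109}$ ($M{\left(K \right)} = - \frac{7}{-109} = \left(-7\right) \left(- \frac{1}{109}\right) = \frac{7}{109}$)
$\frac{1}{\frac{1}{M{\left(r \right)} + S}} = \frac{1}{\frac{1}{\frac{7}{109} - 73380}} = \frac{1}{\frac{1}{- \frac{7998413}{109}}} = \frac{1}{- \frac{109}{7998413}} = - \frac{7998413}{109}$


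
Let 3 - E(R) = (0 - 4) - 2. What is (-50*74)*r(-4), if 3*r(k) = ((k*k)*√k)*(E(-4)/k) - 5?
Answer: 18500/3 + 88800*I ≈ 6166.7 + 88800.0*I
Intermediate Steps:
E(R) = 9 (E(R) = 3 - ((0 - 4) - 2) = 3 - (-4 - 2) = 3 - 1*(-6) = 3 + 6 = 9)
r(k) = -5/3 + 3*k^(3/2) (r(k) = (((k*k)*√k)*(9/k) - 5)/3 = ((k²*√k)*(9/k) - 5)/3 = (k^(5/2)*(9/k) - 5)/3 = (9*k^(3/2) - 5)/3 = (-5 + 9*k^(3/2))/3 = -5/3 + 3*k^(3/2))
(-50*74)*r(-4) = (-50*74)*(-5/3 + 3*(-4)^(3/2)) = -3700*(-5/3 + 3*(-8*I)) = -3700*(-5/3 - 24*I) = 18500/3 + 88800*I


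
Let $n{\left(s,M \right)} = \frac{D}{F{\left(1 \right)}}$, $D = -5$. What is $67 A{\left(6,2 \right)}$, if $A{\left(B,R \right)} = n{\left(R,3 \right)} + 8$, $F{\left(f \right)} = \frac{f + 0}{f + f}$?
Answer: $-134$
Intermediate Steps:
$F{\left(f \right)} = \frac{1}{2}$ ($F{\left(f \right)} = \frac{f}{2 f} = f \frac{1}{2 f} = \frac{1}{2}$)
$n{\left(s,M \right)} = -10$ ($n{\left(s,M \right)} = - 5 \frac{1}{\frac{1}{2}} = \left(-5\right) 2 = -10$)
$A{\left(B,R \right)} = -2$ ($A{\left(B,R \right)} = -10 + 8 = -2$)
$67 A{\left(6,2 \right)} = 67 \left(-2\right) = -134$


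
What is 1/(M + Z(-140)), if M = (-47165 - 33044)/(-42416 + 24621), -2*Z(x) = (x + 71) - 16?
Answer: 35590/1672993 ≈ 0.021273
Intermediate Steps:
Z(x) = -55/2 - x/2 (Z(x) = -((x + 71) - 16)/2 = -((71 + x) - 16)/2 = -(55 + x)/2 = -55/2 - x/2)
M = 80209/17795 (M = -80209/(-17795) = -80209*(-1/17795) = 80209/17795 ≈ 4.5074)
1/(M + Z(-140)) = 1/(80209/17795 + (-55/2 - 1/2*(-140))) = 1/(80209/17795 + (-55/2 + 70)) = 1/(80209/17795 + 85/2) = 1/(1672993/35590) = 35590/1672993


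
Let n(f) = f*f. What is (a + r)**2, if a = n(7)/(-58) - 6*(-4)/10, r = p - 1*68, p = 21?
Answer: 173686041/84100 ≈ 2065.2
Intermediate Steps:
n(f) = f**2
r = -47 (r = 21 - 1*68 = 21 - 68 = -47)
a = 451/290 (a = 7**2/(-58) - 6*(-4)/10 = 49*(-1/58) + 24*(1/10) = -49/58 + 12/5 = 451/290 ≈ 1.5552)
(a + r)**2 = (451/290 - 47)**2 = (-13179/290)**2 = 173686041/84100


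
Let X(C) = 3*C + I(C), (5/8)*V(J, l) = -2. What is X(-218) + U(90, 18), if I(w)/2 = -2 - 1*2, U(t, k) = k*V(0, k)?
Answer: -3598/5 ≈ -719.60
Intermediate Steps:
V(J, l) = -16/5 (V(J, l) = (8/5)*(-2) = -16/5)
U(t, k) = -16*k/5 (U(t, k) = k*(-16/5) = -16*k/5)
I(w) = -8 (I(w) = 2*(-2 - 1*2) = 2*(-2 - 2) = 2*(-4) = -8)
X(C) = -8 + 3*C (X(C) = 3*C - 8 = -8 + 3*C)
X(-218) + U(90, 18) = (-8 + 3*(-218)) - 16/5*18 = (-8 - 654) - 288/5 = -662 - 288/5 = -3598/5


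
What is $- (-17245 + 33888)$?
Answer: $-16643$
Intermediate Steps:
$- (-17245 + 33888) = \left(-1\right) 16643 = -16643$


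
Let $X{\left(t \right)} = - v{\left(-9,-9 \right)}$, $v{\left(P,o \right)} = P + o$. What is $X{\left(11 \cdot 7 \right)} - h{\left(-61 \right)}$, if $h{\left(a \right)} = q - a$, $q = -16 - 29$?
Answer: $2$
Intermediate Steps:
$q = -45$ ($q = -16 - 29 = -45$)
$h{\left(a \right)} = -45 - a$
$X{\left(t \right)} = 18$ ($X{\left(t \right)} = - (-9 - 9) = \left(-1\right) \left(-18\right) = 18$)
$X{\left(11 \cdot 7 \right)} - h{\left(-61 \right)} = 18 - \left(-45 - -61\right) = 18 - \left(-45 + 61\right) = 18 - 16 = 2$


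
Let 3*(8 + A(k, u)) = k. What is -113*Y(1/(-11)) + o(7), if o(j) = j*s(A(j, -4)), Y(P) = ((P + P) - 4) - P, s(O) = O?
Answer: 13946/33 ≈ 422.61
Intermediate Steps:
A(k, u) = -8 + k/3
Y(P) = -4 + P (Y(P) = (2*P - 4) - P = (-4 + 2*P) - P = -4 + P)
o(j) = j*(-8 + j/3)
-113*Y(1/(-11)) + o(7) = -113*(-4 + 1/(-11)) + (⅓)*7*(-24 + 7) = -113*(-4 - 1/11) + (⅓)*7*(-17) = -113*(-45/11) - 119/3 = 5085/11 - 119/3 = 13946/33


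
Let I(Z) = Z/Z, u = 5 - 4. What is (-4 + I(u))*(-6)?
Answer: 18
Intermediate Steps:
u = 1
I(Z) = 1
(-4 + I(u))*(-6) = (-4 + 1)*(-6) = -3*(-6) = 18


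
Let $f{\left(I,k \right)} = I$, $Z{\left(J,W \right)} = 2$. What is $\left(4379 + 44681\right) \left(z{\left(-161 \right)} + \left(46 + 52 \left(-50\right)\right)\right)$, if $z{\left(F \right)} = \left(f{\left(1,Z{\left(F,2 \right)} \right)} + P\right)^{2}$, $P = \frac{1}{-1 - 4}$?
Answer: $- \frac{626339208}{5} \approx -1.2527 \cdot 10^{8}$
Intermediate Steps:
$P = - \frac{1}{5}$ ($P = \frac{1}{-5} = - \frac{1}{5} \approx -0.2$)
$z{\left(F \right)} = \frac{16}{25}$ ($z{\left(F \right)} = \left(1 - \frac{1}{5}\right)^{2} = \left(\frac{4}{5}\right)^{2} = \frac{16}{25}$)
$\left(4379 + 44681\right) \left(z{\left(-161 \right)} + \left(46 + 52 \left(-50\right)\right)\right) = \left(4379 + 44681\right) \left(\frac{16}{25} + \left(46 + 52 \left(-50\right)\right)\right) = 49060 \left(\frac{16}{25} + \left(46 - 2600\right)\right) = 49060 \left(\frac{16}{25} - 2554\right) = 49060 \left(- \frac{63834}{25}\right) = - \frac{626339208}{5}$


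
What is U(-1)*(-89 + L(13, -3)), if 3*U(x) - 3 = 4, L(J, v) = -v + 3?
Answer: -581/3 ≈ -193.67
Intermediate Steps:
L(J, v) = 3 - v
U(x) = 7/3 (U(x) = 1 + (1/3)*4 = 1 + 4/3 = 7/3)
U(-1)*(-89 + L(13, -3)) = 7*(-89 + (3 - 1*(-3)))/3 = 7*(-89 + (3 + 3))/3 = 7*(-89 + 6)/3 = (7/3)*(-83) = -581/3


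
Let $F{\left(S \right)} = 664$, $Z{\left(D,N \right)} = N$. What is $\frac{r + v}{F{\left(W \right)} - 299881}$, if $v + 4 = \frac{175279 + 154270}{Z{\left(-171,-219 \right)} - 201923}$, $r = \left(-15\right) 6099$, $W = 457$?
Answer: $\frac{18494098987}{60484322814} \approx 0.30577$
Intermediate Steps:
$r = -91485$
$v = - \frac{1138117}{202142}$ ($v = -4 + \frac{175279 + 154270}{-219 - 201923} = -4 + \frac{329549}{-202142} = -4 + 329549 \left(- \frac{1}{202142}\right) = -4 - \frac{329549}{202142} = - \frac{1138117}{202142} \approx -5.6303$)
$\frac{r + v}{F{\left(W \right)} - 299881} = \frac{-91485 - \frac{1138117}{202142}}{664 - 299881} = - \frac{18494098987}{202142 \left(-299217\right)} = \left(- \frac{18494098987}{202142}\right) \left(- \frac{1}{299217}\right) = \frac{18494098987}{60484322814}$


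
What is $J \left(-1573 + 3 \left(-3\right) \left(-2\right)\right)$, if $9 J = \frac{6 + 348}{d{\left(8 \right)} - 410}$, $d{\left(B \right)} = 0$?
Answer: $\frac{18349}{123} \approx 149.18$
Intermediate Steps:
$J = - \frac{59}{615}$ ($J = \frac{\left(6 + 348\right) \frac{1}{0 - 410}}{9} = \frac{354 \frac{1}{-410}}{9} = \frac{354 \left(- \frac{1}{410}\right)}{9} = \frac{1}{9} \left(- \frac{177}{205}\right) = - \frac{59}{615} \approx -0.095935$)
$J \left(-1573 + 3 \left(-3\right) \left(-2\right)\right) = - \frac{59 \left(-1573 + 3 \left(-3\right) \left(-2\right)\right)}{615} = - \frac{59 \left(-1573 - -18\right)}{615} = - \frac{59 \left(-1573 + 18\right)}{615} = \left(- \frac{59}{615}\right) \left(-1555\right) = \frac{18349}{123}$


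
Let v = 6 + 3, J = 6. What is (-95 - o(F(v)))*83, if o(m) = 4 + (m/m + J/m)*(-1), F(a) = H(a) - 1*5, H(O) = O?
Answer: -16019/2 ≈ -8009.5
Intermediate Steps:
v = 9
F(a) = -5 + a (F(a) = a - 1*5 = a - 5 = -5 + a)
o(m) = 3 - 6/m (o(m) = 4 + (m/m + 6/m)*(-1) = 4 + (1 + 6/m)*(-1) = 4 + (-1 - 6/m) = 3 - 6/m)
(-95 - o(F(v)))*83 = (-95 - (3 - 6/(-5 + 9)))*83 = (-95 - (3 - 6/4))*83 = (-95 - (3 - 6*1/4))*83 = (-95 - (3 - 3/2))*83 = (-95 - 1*3/2)*83 = (-95 - 3/2)*83 = -193/2*83 = -16019/2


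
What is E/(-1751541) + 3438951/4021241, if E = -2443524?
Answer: 5283154188925/2347789494127 ≈ 2.2503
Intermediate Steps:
E/(-1751541) + 3438951/4021241 = -2443524/(-1751541) + 3438951/4021241 = -2443524*(-1/1751541) + 3438951*(1/4021241) = 814508/583847 + 3438951/4021241 = 5283154188925/2347789494127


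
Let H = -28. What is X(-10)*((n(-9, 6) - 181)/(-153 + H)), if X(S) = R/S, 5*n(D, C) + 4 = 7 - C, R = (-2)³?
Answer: 3632/4525 ≈ 0.80265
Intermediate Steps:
R = -8
n(D, C) = ⅗ - C/5 (n(D, C) = -⅘ + (7 - C)/5 = -⅘ + (7/5 - C/5) = ⅗ - C/5)
X(S) = -8/S
X(-10)*((n(-9, 6) - 181)/(-153 + H)) = (-8/(-10))*(((⅗ - ⅕*6) - 181)/(-153 - 28)) = (-8*(-⅒))*(((⅗ - 6/5) - 181)/(-181)) = 4*((-⅗ - 181)*(-1/181))/5 = 4*(-908/5*(-1/181))/5 = (⅘)*(908/905) = 3632/4525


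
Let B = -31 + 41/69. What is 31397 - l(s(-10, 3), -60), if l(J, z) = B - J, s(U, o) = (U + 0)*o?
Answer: 2166421/69 ≈ 31397.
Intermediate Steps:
s(U, o) = U*o
B = -2098/69 (B = -31 + 41*(1/69) = -31 + 41/69 = -2098/69 ≈ -30.406)
l(J, z) = -2098/69 - J
31397 - l(s(-10, 3), -60) = 31397 - (-2098/69 - (-10)*3) = 31397 - (-2098/69 - 1*(-30)) = 31397 - (-2098/69 + 30) = 31397 - 1*(-28/69) = 31397 + 28/69 = 2166421/69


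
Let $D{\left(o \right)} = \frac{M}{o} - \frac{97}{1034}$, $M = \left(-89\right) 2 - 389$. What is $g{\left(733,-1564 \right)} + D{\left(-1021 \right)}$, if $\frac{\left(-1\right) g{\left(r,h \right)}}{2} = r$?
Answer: $- \frac{1547189483}{1055714} \approx -1465.5$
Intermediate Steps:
$M = -567$ ($M = -178 - 389 = -567$)
$g{\left(r,h \right)} = - 2 r$
$D{\left(o \right)} = - \frac{97}{1034} - \frac{567}{o}$ ($D{\left(o \right)} = - \frac{567}{o} - \frac{97}{1034} = - \frac{97}{1034} - \frac{567}{o}$)
$g{\left(733,-1564 \right)} + D{\left(-1021 \right)} = \left(-2\right) 733 - \left(\frac{97}{1034} + \frac{567}{-1021}\right) = -1466 - - \frac{487241}{1055714} = -1466 + \left(- \frac{97}{1034} + \frac{567}{1021}\right) = -1466 + \frac{487241}{1055714} = - \frac{1547189483}{1055714}$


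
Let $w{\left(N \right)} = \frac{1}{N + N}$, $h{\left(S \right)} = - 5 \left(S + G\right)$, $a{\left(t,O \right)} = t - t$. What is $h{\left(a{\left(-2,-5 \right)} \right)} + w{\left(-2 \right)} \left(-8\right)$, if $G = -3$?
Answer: $17$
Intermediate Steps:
$a{\left(t,O \right)} = 0$
$h{\left(S \right)} = 15 - 5 S$ ($h{\left(S \right)} = - 5 \left(S - 3\right) = - 5 \left(-3 + S\right) = 15 - 5 S$)
$w{\left(N \right)} = \frac{1}{2 N}$
$h{\left(a{\left(-2,-5 \right)} \right)} + w{\left(-2 \right)} \left(-8\right) = \left(15 - 0\right) + \frac{1}{2 \left(-2\right)} \left(-8\right) = \left(15 + 0\right) + \frac{1}{2} \left(- \frac{1}{2}\right) \left(-8\right) = 15 - -2 = 15 + 2 = 17$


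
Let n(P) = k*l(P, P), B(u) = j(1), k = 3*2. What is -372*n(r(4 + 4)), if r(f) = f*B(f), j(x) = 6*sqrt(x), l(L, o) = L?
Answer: -107136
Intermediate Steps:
k = 6
B(u) = 6 (B(u) = 6*sqrt(1) = 6*1 = 6)
r(f) = 6*f (r(f) = f*6 = 6*f)
n(P) = 6*P
-372*n(r(4 + 4)) = -2232*6*(4 + 4) = -2232*6*8 = -2232*48 = -372*288 = -107136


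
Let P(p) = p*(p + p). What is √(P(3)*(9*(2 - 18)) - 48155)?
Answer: I*√50747 ≈ 225.27*I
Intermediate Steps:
P(p) = 2*p² (P(p) = p*(2*p) = 2*p²)
√(P(3)*(9*(2 - 18)) - 48155) = √((2*3²)*(9*(2 - 18)) - 48155) = √((2*9)*(9*(-16)) - 48155) = √(18*(-144) - 48155) = √(-2592 - 48155) = √(-50747) = I*√50747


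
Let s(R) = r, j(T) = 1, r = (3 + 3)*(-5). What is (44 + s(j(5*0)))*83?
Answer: 1162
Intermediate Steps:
r = -30 (r = 6*(-5) = -30)
s(R) = -30
(44 + s(j(5*0)))*83 = (44 - 30)*83 = 14*83 = 1162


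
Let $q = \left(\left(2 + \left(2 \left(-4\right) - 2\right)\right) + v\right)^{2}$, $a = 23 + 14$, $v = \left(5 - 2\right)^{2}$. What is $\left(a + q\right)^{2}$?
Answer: $1444$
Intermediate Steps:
$v = 9$ ($v = 3^{2} = 9$)
$a = 37$
$q = 1$ ($q = \left(\left(2 + \left(2 \left(-4\right) - 2\right)\right) + 9\right)^{2} = \left(\left(2 - 10\right) + 9\right)^{2} = \left(-8 + 9\right)^{2} = 1^{2} = 1$)
$\left(a + q\right)^{2} = \left(37 + 1\right)^{2} = 38^{2} = 1444$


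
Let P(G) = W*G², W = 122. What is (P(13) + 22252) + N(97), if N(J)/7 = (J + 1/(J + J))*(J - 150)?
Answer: 1334931/194 ≈ 6881.1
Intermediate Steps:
N(J) = 7*(-150 + J)*(J + 1/(2*J)) (N(J) = 7*((J + 1/(J + J))*(J - 150)) = 7*((J + 1/(2*J))*(-150 + J)) = 7*((-150 + J)*(J + 1/(2*J))) = 7*(-150 + J)*(J + 1/(2*J)))
P(G) = 122*G²
(P(13) + 22252) + N(97) = (122*13² + 22252) + (7/2 - 1050*97 - 525/97 + 7*97²) = (122*169 + 22252) + (7/2 - 101850 - 525*1/97 + 7*9409) = (20618 + 22252) + (7/2 - 101850 - 525/97 + 65863) = 42870 - 6981849/194 = 1334931/194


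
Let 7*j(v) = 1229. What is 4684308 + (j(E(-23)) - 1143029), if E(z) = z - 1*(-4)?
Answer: 24790182/7 ≈ 3.5415e+6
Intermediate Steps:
E(z) = 4 + z (E(z) = z + 4 = 4 + z)
j(v) = 1229/7 (j(v) = (⅐)*1229 = 1229/7)
4684308 + (j(E(-23)) - 1143029) = 4684308 + (1229/7 - 1143029) = 4684308 - 7999974/7 = 24790182/7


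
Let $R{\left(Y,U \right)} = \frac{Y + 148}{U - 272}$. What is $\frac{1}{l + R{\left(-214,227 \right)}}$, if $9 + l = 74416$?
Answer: $\frac{15}{1116127} \approx 1.3439 \cdot 10^{-5}$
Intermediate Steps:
$l = 74407$ ($l = -9 + 74416 = 74407$)
$R{\left(Y,U \right)} = \frac{148 + Y}{-272 + U}$
$\frac{1}{l + R{\left(-214,227 \right)}} = \frac{1}{74407 + \frac{148 - 214}{-272 + 227}} = \frac{1}{74407 + \frac{1}{-45} \left(-66\right)} = \frac{1}{74407 - - \frac{22}{15}} = \frac{1}{74407 + \frac{22}{15}} = \frac{1}{\frac{1116127}{15}} = \frac{15}{1116127}$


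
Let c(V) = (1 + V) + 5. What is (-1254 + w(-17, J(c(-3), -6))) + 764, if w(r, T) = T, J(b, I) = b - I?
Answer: -481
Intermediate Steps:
c(V) = 6 + V
(-1254 + w(-17, J(c(-3), -6))) + 764 = (-1254 + ((6 - 3) - 1*(-6))) + 764 = (-1254 + (3 + 6)) + 764 = (-1254 + 9) + 764 = -1245 + 764 = -481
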